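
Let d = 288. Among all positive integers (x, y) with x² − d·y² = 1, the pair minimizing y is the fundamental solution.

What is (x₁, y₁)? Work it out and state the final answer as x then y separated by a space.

√288 → a₀=16, period (1,32); ℓ=2 even so k=1
a_0=16:  p_0=16·1+0=16,  q_0=16·0+1=1
a_1=1:  p_1=1·16+1=17,  q_1=1·1+0=1
fundamental: x₁=17, y₁=1  (since 289 − 288·1 = 1)

17 1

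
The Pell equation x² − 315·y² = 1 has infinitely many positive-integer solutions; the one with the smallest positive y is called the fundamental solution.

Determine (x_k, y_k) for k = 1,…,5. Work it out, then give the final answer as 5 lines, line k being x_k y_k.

d=315: √d = [17; 1,2,1,34] (ℓ=4, even), read p_3/q_3
step 0: (17, 1)  from 17·(1,0) + (0,1)
…
step 2: (53, 3)  from 2·(18,1) + (17,1)
step 3: (71, 4)  from 1·(53,3) + (18,1)
(x₁, y₁) = (71, 4);  71² − 315·4² = 1 ✓
k=2:  x_2 = 71·71+315·4·4 = 10081,  y_2 = 71·4+4·71 = 568
k=3:  x_3 = 71·10081+315·4·568 = 1431431,  y_3 = 71·568+4·10081 = 80652
k=4:  x_4 = 71·1431431+315·4·80652 = 203253121,  y_4 = 71·80652+4·1431431 = 11452016
k=5:  x_5 = 71·203253121+315·4·11452016 = 28860511751,  y_5 = 71·11452016+4·203253121 = 1626105620

71 4
10081 568
1431431 80652
203253121 11452016
28860511751 1626105620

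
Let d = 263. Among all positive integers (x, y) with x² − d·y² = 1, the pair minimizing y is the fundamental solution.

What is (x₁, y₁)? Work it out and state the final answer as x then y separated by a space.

139128 8579

√263 = [16; 4,1,1,1,1,15,1,1,1,1,4,32, …], period ℓ=12 (even) → k=11
i=0: a=16 ⇒ p=16, q=1
i=1: a=4 ⇒ p=65, q=4
i=2: a=1 ⇒ p=81, q=5
i=3: a=1 ⇒ p=146, q=9
i=4: a=1 ⇒ p=227, q=14
i=5: a=1 ⇒ p=373, q=23
i=6: a=15 ⇒ p=5822, q=359
i=7: a=1 ⇒ p=6195, q=382
i=8: a=1 ⇒ p=12017, q=741
i=9: a=1 ⇒ p=18212, q=1123
i=10: a=1 ⇒ p=30229, q=1864
i=11: a=4 ⇒ p=139128, q=8579
(x₁, y₁) = (139128, 8579);  139128² − 263·8579² = 1 ✓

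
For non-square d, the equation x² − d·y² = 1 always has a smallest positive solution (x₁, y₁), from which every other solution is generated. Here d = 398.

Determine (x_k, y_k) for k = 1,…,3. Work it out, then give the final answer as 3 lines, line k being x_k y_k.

399 20
318401 15960
254083599 12736060

√398 → a₀=19, period (1,18,1,38); ℓ=4 even so k=3
k=0  a_k=19  p_k/q_k = 19/1
k=1  a_k=1  p_k/q_k = 20/1
k=2  a_k=18  p_k/q_k = 379/19
k=3  a_k=1  p_k/q_k = 399/20
(x₁, y₁) = (399, 20);  399² − 398·20² = 1 ✓
(x_2, y_2) = (399·399 + 398·20·20, 399·20 + 20·399) = (318401, 15960)
(x_3, y_3) = (399·318401 + 398·20·15960, 399·15960 + 20·318401) = (254083599, 12736060)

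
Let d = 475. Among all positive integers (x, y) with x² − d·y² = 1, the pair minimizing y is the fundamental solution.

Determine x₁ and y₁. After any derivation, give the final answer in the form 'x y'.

57799 2652

√475 → a₀=21, period (1,3,1,6,2,6,1,3,1,42); ℓ=10 even so k=9
a_0=21:  p_0=21·1+0=21,  q_0=21·0+1=1
a_1=1:  p_1=1·21+1=22,  q_1=1·1+0=1
…
a_3=1:  p_3=1·87+22=109,  q_3=1·4+1=5
a_4=6:  p_4=6·109+87=741,  q_4=6·5+4=34
…
a_7=1:  p_7=1·10287+1591=11878,  q_7=1·472+73=545
a_8=3:  p_8=3·11878+10287=45921,  q_8=3·545+472=2107
a_9=1:  p_9=1·45921+11878=57799,  q_9=1·2107+545=2652
fundamental: x₁=57799, y₁=2652  (since 3340724401 − 475·7033104 = 1)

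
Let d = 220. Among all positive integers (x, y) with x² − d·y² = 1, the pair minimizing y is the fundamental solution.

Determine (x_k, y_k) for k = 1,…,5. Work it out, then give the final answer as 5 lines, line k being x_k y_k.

√220 = [14; 1,4,1,28, …], period ℓ=4 (even) → k=3
i=0: a=14 ⇒ p=14, q=1
i=1: a=1 ⇒ p=15, q=1
i=2: a=4 ⇒ p=74, q=5
i=3: a=1 ⇒ p=89, q=6
fundamental: x₁=89, y₁=6  (since 7921 − 220·36 = 1)
k=2:  x_2 = 89·89+220·6·6 = 15841,  y_2 = 89·6+6·89 = 1068
k=3:  x_3 = 89·15841+220·6·1068 = 2819609,  y_3 = 89·1068+6·15841 = 190098
k=4:  x_4 = 89·2819609+220·6·190098 = 501874561,  y_4 = 89·190098+6·2819609 = 33836376
k=5:  x_5 = 89·501874561+220·6·33836376 = 89330852249,  y_5 = 89·33836376+6·501874561 = 6022684830

89 6
15841 1068
2819609 190098
501874561 33836376
89330852249 6022684830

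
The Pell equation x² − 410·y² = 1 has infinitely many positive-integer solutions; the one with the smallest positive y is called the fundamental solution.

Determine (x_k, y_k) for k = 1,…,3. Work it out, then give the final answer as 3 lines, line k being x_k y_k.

d=410: √d = [20; 4,40] (ℓ=2, even), read p_1/q_1
step 0: (20, 1)  from 20·(1,0) + (0,1)
step 1: (81, 4)  from 4·(20,1) + (1,0)
fundamental: x₁=81, y₁=4  (since 6561 − 410·16 = 1)
n=2: (81,4)∘(81,4) = (81·81+410·4·4, 81·4+4·81) = (13121,648)
n=3: (13121,648)∘(81,4) = (81·13121+410·4·648, 81·648+4·13121) = (2125521,104972)

81 4
13121 648
2125521 104972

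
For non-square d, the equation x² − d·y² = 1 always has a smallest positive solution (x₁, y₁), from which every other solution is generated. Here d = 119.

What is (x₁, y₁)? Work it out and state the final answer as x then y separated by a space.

√119 = [10; 1,9,1,20, …], period ℓ=4 (even) → k=3
a_0=10:  p_0=10·1+0=10,  q_0=10·0+1=1
a_1=1:  p_1=1·10+1=11,  q_1=1·1+0=1
a_2=9:  p_2=9·11+10=109,  q_2=9·1+1=10
a_3=1:  p_3=1·109+11=120,  q_3=1·10+1=11
fundamental: x₁=120, y₁=11  (since 14400 − 119·121 = 1)

120 11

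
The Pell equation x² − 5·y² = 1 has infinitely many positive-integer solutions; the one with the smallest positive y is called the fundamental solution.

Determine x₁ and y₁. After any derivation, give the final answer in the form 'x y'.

√5 = [2; 4, …], period ℓ=1 (odd) → k=1
a_0=2:  p_0=2·1+0=2,  q_0=2·0+1=1
a_1=4:  p_1=4·2+1=9,  q_1=4·1+0=4
fundamental: x₁=9, y₁=4  (since 81 − 5·16 = 1)

9 4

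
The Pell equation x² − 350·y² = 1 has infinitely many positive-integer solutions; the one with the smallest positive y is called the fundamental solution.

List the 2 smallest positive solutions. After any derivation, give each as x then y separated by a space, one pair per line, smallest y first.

√350 = [18; 1,2,2,2,1,36, …], period ℓ=6 (even) → k=5
step 0: (18, 1)  from 18·(1,0) + (0,1)
step 1: (19, 1)  from 1·(18,1) + (1,0)
…
step 3: (131, 7)  from 2·(56,3) + (19,1)
step 4: (318, 17)  from 2·(131,7) + (56,3)
step 5: (449, 24)  from 1·(318,17) + (131,7)
→ (449, 24).  Check: 449²=201601, 350·24²=201600, difference 1.
(x_2, y_2) = (449·449 + 350·24·24, 449·24 + 24·449) = (403201, 21552)

449 24
403201 21552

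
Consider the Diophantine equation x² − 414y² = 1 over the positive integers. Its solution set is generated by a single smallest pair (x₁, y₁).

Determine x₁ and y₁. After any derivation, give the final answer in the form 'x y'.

24335 1196

√414 → a₀=20, period (2,1,7,2,7,1,2,40); ℓ=8 even so k=7
a_0=20:  p_0=20·1+0=20,  q_0=20·0+1=1
a_1=2:  p_1=2·20+1=41,  q_1=2·1+0=2
a_2=1:  p_2=1·41+20=61,  q_2=1·2+1=3
a_3=7:  p_3=7·61+41=468,  q_3=7·3+2=23
a_4=2:  p_4=2·468+61=997,  q_4=2·23+3=49
a_5=7:  p_5=7·997+468=7447,  q_5=7·49+23=366
a_6=1:  p_6=1·7447+997=8444,  q_6=1·366+49=415
a_7=2:  p_7=2·8444+7447=24335,  q_7=2·415+366=1196
(x₁, y₁) = (24335, 1196);  24335² − 414·1196² = 1 ✓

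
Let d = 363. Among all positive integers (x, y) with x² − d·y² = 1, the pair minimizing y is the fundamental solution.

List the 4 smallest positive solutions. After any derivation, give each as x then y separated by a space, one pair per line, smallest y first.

362 19
262087 13756
189750626 9959325
137379191137 7210537544

[19; 19,38] for √363; ℓ=2 ⇒ convergent index 1
k=0  a_k=19  p_k/q_k = 19/1
k=1  a_k=19  p_k/q_k = 362/19
(x₁, y₁) = (362, 19);  362² − 363·19² = 1 ✓
n=2: (362,19)∘(362,19) = (362·362+363·19·19, 362·19+19·362) = (262087,13756)
n=3: (262087,13756)∘(362,19) = (362·262087+363·19·13756, 362·13756+19·262087) = (189750626,9959325)
n=4: (189750626,9959325)∘(362,19) = (362·189750626+363·19·9959325, 362·9959325+19·189750626) = (137379191137,7210537544)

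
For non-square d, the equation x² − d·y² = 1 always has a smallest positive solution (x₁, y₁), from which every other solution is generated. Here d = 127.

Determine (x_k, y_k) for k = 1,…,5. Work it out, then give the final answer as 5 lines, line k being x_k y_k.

4730624 419775
44757606858751 3971595379200
423462818377139450624 37576248838264821825
4006486743445029115330560001 355518209168531397366758400
37906364688445371364544653008890624 3363645945459311770024609913661375

[11; 3,1,2,2,7,11,7,2,2,1,3,22] for √127; ℓ=12 ⇒ convergent index 11
k=0  a_k=11  p_k/q_k = 11/1
k=1  a_k=3  p_k/q_k = 34/3
k=2  a_k=1  p_k/q_k = 45/4
k=3  a_k=2  p_k/q_k = 124/11
k=4  a_k=2  p_k/q_k = 293/26
…
k=7  a_k=7  p_k/q_k = 171701/15236
…
k=9  a_k=2  p_k/q_k = 906941/80478
k=10  a_k=1  p_k/q_k = 1274561/113099
k=11  a_k=3  p_k/q_k = 4730624/419775
fundamental: x₁=4730624, y₁=419775  (since 22378803429376 − 127·176211050625 = 1)
(x_2, y_2) = (4730624·4730624 + 127·419775·419775, 4730624·419775 + 419775·4730624) = (44757606858751, 3971595379200)
(x_3, y_3) = (4730624·44757606858751 + 127·419775·3971595379200, 4730624·3971595379200 + 419775·44757606858751) = (423462818377139450624, 37576248838264821825)
(x_4, y_4) = (4730624·423462818377139450624 + 127·419775·37576248838264821825, 4730624·37576248838264821825 + 419775·423462818377139450624) = (4006486743445029115330560001, 355518209168531397366758400)
(x_5, y_5) = (4730624·4006486743445029115330560001 + 127·419775·355518209168531397366758400, 4730624·355518209168531397366758400 + 419775·4006486743445029115330560001) = (37906364688445371364544653008890624, 3363645945459311770024609913661375)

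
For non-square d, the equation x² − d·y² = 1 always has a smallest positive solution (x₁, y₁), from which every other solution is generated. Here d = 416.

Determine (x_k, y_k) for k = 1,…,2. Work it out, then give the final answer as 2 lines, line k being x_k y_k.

√416 → a₀=20, period (2,1,1,9,1,1,2,40); ℓ=8 even so k=7
i=0: a=20 ⇒ p=20, q=1
i=1: a=2 ⇒ p=41, q=2
i=2: a=1 ⇒ p=61, q=3
i=3: a=1 ⇒ p=102, q=5
i=4: a=9 ⇒ p=979, q=48
i=5: a=1 ⇒ p=1081, q=53
i=6: a=1 ⇒ p=2060, q=101
i=7: a=2 ⇒ p=5201, q=255
(x₁, y₁) = (5201, 255);  5201² − 416·255² = 1 ✓
n=2: (5201,255)∘(5201,255) = (5201·5201+416·255·255, 5201·255+255·5201) = (54100801,2652510)

5201 255
54100801 2652510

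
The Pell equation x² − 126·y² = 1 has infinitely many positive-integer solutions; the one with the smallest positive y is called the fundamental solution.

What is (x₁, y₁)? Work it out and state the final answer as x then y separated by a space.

449 40

√126 = [11; 4,2,4,22, …], period ℓ=4 (even) → k=3
i=0: a=11 ⇒ p=11, q=1
…
i=2: a=2 ⇒ p=101, q=9
i=3: a=4 ⇒ p=449, q=40
(x₁, y₁) = (449, 40);  449² − 126·40² = 1 ✓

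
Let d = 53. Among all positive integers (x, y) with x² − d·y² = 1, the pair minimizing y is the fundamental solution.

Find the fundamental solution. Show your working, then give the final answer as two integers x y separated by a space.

d=53: √d = [7; 3,1,1,3,14] (ℓ=5, odd), read p_9/q_9
step 0: (7, 1)  from 7·(1,0) + (0,1)
…
step 6: (7979, 1096)  from 3·(2599,357) + (182,25)
…
step 8: (18557, 2549)  from 1·(10578,1453) + (7979,1096)
step 9: (66249, 9100)  from 3·(18557,2549) + (10578,1453)
fundamental: x₁=66249, y₁=9100  (since 4388930001 − 53·82810000 = 1)

66249 9100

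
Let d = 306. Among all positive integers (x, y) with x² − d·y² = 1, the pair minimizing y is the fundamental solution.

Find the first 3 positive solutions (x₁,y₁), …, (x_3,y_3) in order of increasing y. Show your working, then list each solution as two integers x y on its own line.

35 2
2449 140
171395 9798

d=306: √d = [17; 2,34] (ℓ=2, even), read p_1/q_1
i=0: a=17 ⇒ p=17, q=1
i=1: a=2 ⇒ p=35, q=2
→ (35, 2).  Check: 35²=1225, 306·2²=1224, difference 1.
k=2:  x_2 = 35·35+306·2·2 = 2449,  y_2 = 35·2+2·35 = 140
k=3:  x_3 = 35·2449+306·2·140 = 171395,  y_3 = 35·140+2·2449 = 9798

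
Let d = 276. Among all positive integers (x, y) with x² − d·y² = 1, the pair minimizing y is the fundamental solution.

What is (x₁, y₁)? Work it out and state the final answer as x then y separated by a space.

7775 468

d=276: √d = [16; 1,1,1,1,2,2,2,1,1,1,1,32] (ℓ=12, even), read p_11/q_11
a_0=16:  p_0=16·1+0=16,  q_0=16·0+1=1
a_1=1:  p_1=1·16+1=17,  q_1=1·1+0=1
…
a_9=1:  p_9=1·1761+1246=3007,  q_9=1·106+75=181
a_10=1:  p_10=1·3007+1761=4768,  q_10=1·181+106=287
a_11=1:  p_11=1·4768+3007=7775,  q_11=1·287+181=468
→ (7775, 468).  Check: 7775²=60450625, 276·468²=60450624, difference 1.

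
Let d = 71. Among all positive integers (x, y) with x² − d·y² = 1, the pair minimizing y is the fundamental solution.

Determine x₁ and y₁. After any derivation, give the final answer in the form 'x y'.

3480 413

d=71: √d = [8; 2,2,1,7,1,2,2,16] (ℓ=8, even), read p_7/q_7
i=0: a=8 ⇒ p=8, q=1
i=1: a=2 ⇒ p=17, q=2
i=2: a=2 ⇒ p=42, q=5
i=3: a=1 ⇒ p=59, q=7
…
i=5: a=1 ⇒ p=514, q=61
i=6: a=2 ⇒ p=1483, q=176
i=7: a=2 ⇒ p=3480, q=413
(x₁, y₁) = (3480, 413);  3480² − 71·413² = 1 ✓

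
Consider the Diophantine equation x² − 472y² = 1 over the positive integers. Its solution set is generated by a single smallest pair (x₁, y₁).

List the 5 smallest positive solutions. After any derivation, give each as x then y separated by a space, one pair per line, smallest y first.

√472 → a₀=21, period (1,2,1,1,1,…,2,1,42); ℓ=14 even so k=13
k=0  a_k=21  p_k/q_k = 21/1
…
k=5  a_k=1  p_k/q_k = 239/11
…
k=11  a_k=1  p_k/q_k = 84230/3877
k=12  a_k=2  p_k/q_k = 222687/10250
k=13  a_k=1  p_k/q_k = 306917/14127
(x₁, y₁) = (306917, 14127);  306917² − 472·14127² = 1 ✓
n=2: (306917,14127)∘(306917,14127) = (306917·306917+472·14127·14127, 306917·14127+14127·306917) = (188396089777,8671632918)
n=3: (188396089777,8671632918)∘(306917,14127) = (306917·188396089777+472·14127·8671632918, 306917·8671632918+14127·188396089777) = (115643925371868101,5322943120573485)
n=4: (115643925371868101,5322943120573485)∘(306917,14127) = (306917·115643925371868101+472·14127·5322943120573485, 306917·5322943120573485+14127·115643925371868101) = (70986173286526887819457,3267403467465432958572)
n=5: (70986173286526887819457,3267403467465432958572)∘(306917,14127) = (306917·70986173286526887819457+472·14127·3267403467465432958572, 306917·3267403467465432958572+14127·70986173286526887819457) = (43573726693046301732396700037,2005643340042853631571511563)

306917 14127
188396089777 8671632918
115643925371868101 5322943120573485
70986173286526887819457 3267403467465432958572
43573726693046301732396700037 2005643340042853631571511563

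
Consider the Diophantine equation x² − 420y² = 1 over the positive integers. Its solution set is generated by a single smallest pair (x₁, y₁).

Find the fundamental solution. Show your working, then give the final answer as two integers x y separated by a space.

[20; 2,40] for √420; ℓ=2 ⇒ convergent index 1
i=0: a=20 ⇒ p=20, q=1
i=1: a=2 ⇒ p=41, q=2
fundamental: x₁=41, y₁=2  (since 1681 − 420·4 = 1)

41 2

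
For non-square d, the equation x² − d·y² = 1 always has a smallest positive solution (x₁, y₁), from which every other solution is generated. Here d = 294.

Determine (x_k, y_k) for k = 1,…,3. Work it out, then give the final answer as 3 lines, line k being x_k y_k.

√294 → a₀=17, period (6,1,4,1,6,34); ℓ=6 even so k=5
i=0: a=17 ⇒ p=17, q=1
i=1: a=6 ⇒ p=103, q=6
i=2: a=1 ⇒ p=120, q=7
i=3: a=4 ⇒ p=583, q=34
i=4: a=1 ⇒ p=703, q=41
i=5: a=6 ⇒ p=4801, q=280
(x₁, y₁) = (4801, 280);  4801² − 294·280² = 1 ✓
(4801+280√294)^2 = 46099201 + 2688560√294
(4801+280√294)^3 = 442644523201 + 25815552840√294

4801 280
46099201 2688560
442644523201 25815552840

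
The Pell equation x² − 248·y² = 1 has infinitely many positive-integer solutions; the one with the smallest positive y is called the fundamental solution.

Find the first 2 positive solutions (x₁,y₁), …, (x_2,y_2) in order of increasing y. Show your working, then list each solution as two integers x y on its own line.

√248 → a₀=15, period (1,2,1,30); ℓ=4 even so k=3
k=0  a_k=15  p_k/q_k = 15/1
…
k=2  a_k=2  p_k/q_k = 47/3
k=3  a_k=1  p_k/q_k = 63/4
(x₁, y₁) = (63, 4);  63² − 248·4² = 1 ✓
n=2: (63,4)∘(63,4) = (63·63+248·4·4, 63·4+4·63) = (7937,504)

63 4
7937 504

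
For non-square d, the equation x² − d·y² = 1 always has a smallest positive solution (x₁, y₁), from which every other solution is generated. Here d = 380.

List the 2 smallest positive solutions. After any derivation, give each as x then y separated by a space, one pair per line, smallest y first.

[19; 2,38] for √380; ℓ=2 ⇒ convergent index 1
step 0: (19, 1)  from 19·(1,0) + (0,1)
step 1: (39, 2)  from 2·(19,1) + (1,0)
→ (39, 2).  Check: 39²=1521, 380·2²=1520, difference 1.
k=2:  x_2 = 39·39+380·2·2 = 3041,  y_2 = 39·2+2·39 = 156

39 2
3041 156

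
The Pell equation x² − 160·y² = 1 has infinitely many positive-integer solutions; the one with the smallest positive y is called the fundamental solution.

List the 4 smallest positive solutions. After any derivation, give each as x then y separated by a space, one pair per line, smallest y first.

721 57
1039681 82194
1499219281 118523691
2161873163521 170911080228

[12; 1,1,1,5,1,1,1,24] for √160; ℓ=8 ⇒ convergent index 7
a_0=12:  p_0=12·1+0=12,  q_0=12·0+1=1
a_1=1:  p_1=1·12+1=13,  q_1=1·1+0=1
…
a_4=5:  p_4=5·38+25=215,  q_4=5·3+2=17
a_5=1:  p_5=1·215+38=253,  q_5=1·17+3=20
a_6=1:  p_6=1·253+215=468,  q_6=1·20+17=37
a_7=1:  p_7=1·468+253=721,  q_7=1·37+20=57
→ (721, 57).  Check: 721²=519841, 160·57²=519840, difference 1.
(721+57√160)^2 = 1039681 + 82194√160
(721+57√160)^3 = 1499219281 + 118523691√160
(721+57√160)^4 = 2161873163521 + 170911080228√160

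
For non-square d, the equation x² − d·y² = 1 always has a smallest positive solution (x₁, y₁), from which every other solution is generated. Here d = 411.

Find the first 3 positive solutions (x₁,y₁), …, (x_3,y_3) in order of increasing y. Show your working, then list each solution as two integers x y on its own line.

[20; 3,1,1,1,19,1,1,1,3,40] for √411; ℓ=10 ⇒ convergent index 9
k=0  a_k=20  p_k/q_k = 20/1
k=1  a_k=3  p_k/q_k = 61/3
k=2  a_k=1  p_k/q_k = 81/4
k=3  a_k=1  p_k/q_k = 142/7
k=4  a_k=1  p_k/q_k = 223/11
k=5  a_k=19  p_k/q_k = 4379/216
…
k=7  a_k=1  p_k/q_k = 8981/443
k=8  a_k=1  p_k/q_k = 13583/670
k=9  a_k=3  p_k/q_k = 49730/2453
→ (49730, 2453).  Check: 49730²=2473072900, 411·2453²=2473072899, difference 1.
(x_2, y_2) = (49730·49730 + 411·2453·2453, 49730·2453 + 2453·49730) = (4946145799, 243975380)
(x_3, y_3) = (49730·4946145799 + 411·2453·243975380, 49730·243975380 + 2453·4946145799) = (491943661118810, 24265791292347)

49730 2453
4946145799 243975380
491943661118810 24265791292347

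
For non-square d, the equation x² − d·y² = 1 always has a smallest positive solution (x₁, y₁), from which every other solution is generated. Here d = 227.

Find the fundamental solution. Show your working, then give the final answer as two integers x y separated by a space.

226 15

√227 → a₀=15, period (15,30); ℓ=2 even so k=1
k=0  a_k=15  p_k/q_k = 15/1
k=1  a_k=15  p_k/q_k = 226/15
→ (226, 15).  Check: 226²=51076, 227·15²=51075, difference 1.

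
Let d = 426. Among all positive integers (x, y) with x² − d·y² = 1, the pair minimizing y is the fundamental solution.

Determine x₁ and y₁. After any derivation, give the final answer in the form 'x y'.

88751 4300

√426 → a₀=20, period (1,1,1,3,2,6,2,3,1,1,1,40); ℓ=12 even so k=11
i=0: a=20 ⇒ p=20, q=1
…
i=3: a=1 ⇒ p=62, q=3
…
i=5: a=2 ⇒ p=516, q=25
i=6: a=6 ⇒ p=3323, q=161
…
i=9: a=1 ⇒ p=31971, q=1549
i=10: a=1 ⇒ p=56780, q=2751
i=11: a=1 ⇒ p=88751, q=4300
→ (88751, 4300).  Check: 88751²=7876740001, 426·4300²=7876740000, difference 1.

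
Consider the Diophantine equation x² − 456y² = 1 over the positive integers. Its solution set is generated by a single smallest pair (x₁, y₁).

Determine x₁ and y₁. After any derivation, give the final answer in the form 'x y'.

√456 → a₀=21, period (2,1,4,1,2,42); ℓ=6 even so k=5
a_0=21:  p_0=21·1+0=21,  q_0=21·0+1=1
a_1=2:  p_1=2·21+1=43,  q_1=2·1+0=2
a_2=1:  p_2=1·43+21=64,  q_2=1·2+1=3
…
a_4=1:  p_4=1·299+64=363,  q_4=1·14+3=17
a_5=2:  p_5=2·363+299=1025,  q_5=2·17+14=48
→ (1025, 48).  Check: 1025²=1050625, 456·48²=1050624, difference 1.

1025 48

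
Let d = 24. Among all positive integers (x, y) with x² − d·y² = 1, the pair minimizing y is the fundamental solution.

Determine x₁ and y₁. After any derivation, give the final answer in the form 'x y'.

5 1

√24 = [4; 1,8, …], period ℓ=2 (even) → k=1
k=0  a_k=4  p_k/q_k = 4/1
k=1  a_k=1  p_k/q_k = 5/1
fundamental: x₁=5, y₁=1  (since 25 − 24·1 = 1)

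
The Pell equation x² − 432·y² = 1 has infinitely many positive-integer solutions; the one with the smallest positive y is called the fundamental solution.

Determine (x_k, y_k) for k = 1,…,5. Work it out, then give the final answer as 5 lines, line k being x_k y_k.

[20; 1,3,1,1,1,3,1,40] for √432; ℓ=8 ⇒ convergent index 7
a_0=20:  p_0=20·1+0=20,  q_0=20·0+1=1
…
a_2=3:  p_2=3·21+20=83,  q_2=3·1+1=4
…
a_6=3:  p_6=3·291+187=1060,  q_6=3·14+9=51
a_7=1:  p_7=1·1060+291=1351,  q_7=1·51+14=65
fundamental: x₁=1351, y₁=65  (since 1825201 − 432·4225 = 1)
n=2: (1351,65)∘(1351,65) = (1351·1351+432·65·65, 1351·65+65·1351) = (3650401,175630)
n=3: (3650401,175630)∘(1351,65) = (1351·3650401+432·65·175630, 1351·175630+65·3650401) = (9863382151,474552195)
n=4: (9863382151,474552195)∘(1351,65) = (1351·9863382151+432·65·474552195, 1351·474552195+65·9863382151) = (26650854921601,1282239855260)
n=5: (26650854921601,1282239855260)∘(1351,65) = (1351·26650854921601+432·65·1282239855260, 1351·1282239855260+65·26650854921601) = (72010600134783751,3464611614360325)

1351 65
3650401 175630
9863382151 474552195
26650854921601 1282239855260
72010600134783751 3464611614360325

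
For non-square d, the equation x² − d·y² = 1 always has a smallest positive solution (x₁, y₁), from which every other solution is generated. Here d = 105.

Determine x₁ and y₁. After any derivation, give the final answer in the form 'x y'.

41 4

[10; 4,20] for √105; ℓ=2 ⇒ convergent index 1
i=0: a=10 ⇒ p=10, q=1
i=1: a=4 ⇒ p=41, q=4
fundamental: x₁=41, y₁=4  (since 1681 − 105·16 = 1)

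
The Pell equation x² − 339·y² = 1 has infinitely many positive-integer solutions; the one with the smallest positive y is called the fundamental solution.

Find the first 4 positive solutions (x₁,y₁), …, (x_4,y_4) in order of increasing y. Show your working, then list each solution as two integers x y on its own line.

d=339: √d = [18; 2,2,2,1,17,1,2,2,2,36] (ℓ=10, even), read p_9/q_9
i=0: a=18 ⇒ p=18, q=1
…
i=2: a=2 ⇒ p=92, q=5
…
i=5: a=17 ⇒ p=5542, q=301
…
i=8: a=2 ⇒ p=40359, q=2192
i=9: a=2 ⇒ p=97970, q=5321
(x₁, y₁) = (97970, 5321);  97970² − 339·5321² = 1 ✓
n=2: (97970,5321)∘(97970,5321) = (97970·97970+339·5321·5321, 97970·5321+5321·97970) = (19196241799,1042596740)
n=3: (19196241799,1042596740)∘(97970,5321) = (97970·19196241799+339·5321·1042596740, 97970·1042596740+5321·19196241799) = (3761311617998090,204286405230279)
n=4: (3761311617998090,204286405230279)∘(97970,5321) = (97970·3761311617998090+339·5321·204286405230279, 97970·204286405230279+5321·3761311617998090) = (736991398411349512801,40027878239778270520)

97970 5321
19196241799 1042596740
3761311617998090 204286405230279
736991398411349512801 40027878239778270520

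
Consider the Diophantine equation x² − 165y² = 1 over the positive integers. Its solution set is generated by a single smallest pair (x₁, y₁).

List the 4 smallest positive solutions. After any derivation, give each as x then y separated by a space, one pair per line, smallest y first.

1079 84
2328481 181272
5024860919 391184892
10843647534721 844176815664

d=165: √d = [12; 1,5,2,5,1,24] (ℓ=6, even), read p_5/q_5
step 0: (12, 1)  from 12·(1,0) + (0,1)
…
step 2: (77, 6)  from 5·(13,1) + (12,1)
…
step 4: (912, 71)  from 5·(167,13) + (77,6)
step 5: (1079, 84)  from 1·(912,71) + (167,13)
fundamental: x₁=1079, y₁=84  (since 1164241 − 165·7056 = 1)
n=2: (1079,84)∘(1079,84) = (1079·1079+165·84·84, 1079·84+84·1079) = (2328481,181272)
n=3: (2328481,181272)∘(1079,84) = (1079·2328481+165·84·181272, 1079·181272+84·2328481) = (5024860919,391184892)
n=4: (5024860919,391184892)∘(1079,84) = (1079·5024860919+165·84·391184892, 1079·391184892+84·5024860919) = (10843647534721,844176815664)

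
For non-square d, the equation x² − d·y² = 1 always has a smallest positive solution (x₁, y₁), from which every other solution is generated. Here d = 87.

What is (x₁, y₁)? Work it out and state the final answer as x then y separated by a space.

28 3

[9; 3,18] for √87; ℓ=2 ⇒ convergent index 1
i=0: a=9 ⇒ p=9, q=1
i=1: a=3 ⇒ p=28, q=3
fundamental: x₁=28, y₁=3  (since 784 − 87·9 = 1)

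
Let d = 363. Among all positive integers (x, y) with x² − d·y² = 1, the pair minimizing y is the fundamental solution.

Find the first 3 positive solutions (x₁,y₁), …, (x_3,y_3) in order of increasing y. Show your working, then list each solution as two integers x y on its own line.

[19; 19,38] for √363; ℓ=2 ⇒ convergent index 1
step 0: (19, 1)  from 19·(1,0) + (0,1)
step 1: (362, 19)  from 19·(19,1) + (1,0)
fundamental: x₁=362, y₁=19  (since 131044 − 363·361 = 1)
n=2: (362,19)∘(362,19) = (362·362+363·19·19, 362·19+19·362) = (262087,13756)
n=3: (262087,13756)∘(362,19) = (362·262087+363·19·13756, 362·13756+19·262087) = (189750626,9959325)

362 19
262087 13756
189750626 9959325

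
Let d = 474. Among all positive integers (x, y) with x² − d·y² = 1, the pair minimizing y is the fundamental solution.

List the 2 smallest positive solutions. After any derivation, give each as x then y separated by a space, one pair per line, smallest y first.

193549 8890
74922430801 3441301220

√474 = [21; 1,3,2,1,1,…,3,1,42, …], period ℓ=14 (even) → k=13
a_0=21:  p_0=21·1+0=21,  q_0=21·0+1=1
…
a_3=2:  p_3=2·87+22=196,  q_3=2·4+1=9
a_4=1:  p_4=1·196+87=283,  q_4=1·9+4=13
a_5=1:  p_5=1·283+196=479,  q_5=1·13+9=22
a_6=1:  p_6=1·479+283=762,  q_6=1·22+13=35
a_7=6:  p_7=6·762+479=5051,  q_7=6·35+22=232
a_8=1:  p_8=1·5051+762=5813,  q_8=1·232+35=267
a_9=1:  p_9=1·5813+5051=10864,  q_9=1·267+232=499
a_10=1:  p_10=1·10864+5813=16677,  q_10=1·499+267=766
a_11=2:  p_11=2·16677+10864=44218,  q_11=2·766+499=2031
a_12=3:  p_12=3·44218+16677=149331,  q_12=3·2031+766=6859
a_13=1:  p_13=1·149331+44218=193549,  q_13=1·6859+2031=8890
fundamental: x₁=193549, y₁=8890  (since 37461215401 − 474·79032100 = 1)
n=2: (193549,8890)∘(193549,8890) = (193549·193549+474·8890·8890, 193549·8890+8890·193549) = (74922430801,3441301220)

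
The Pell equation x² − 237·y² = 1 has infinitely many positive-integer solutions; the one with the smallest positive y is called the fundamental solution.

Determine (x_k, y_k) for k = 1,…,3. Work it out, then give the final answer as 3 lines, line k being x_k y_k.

228151 14820
104105757601 6762395640
47503665404623351 3085694655308460

[15; 2,1,1,7,10,7,1,1,2,30] for √237; ℓ=10 ⇒ convergent index 9
i=0: a=15 ⇒ p=15, q=1
i=1: a=2 ⇒ p=31, q=2
i=2: a=1 ⇒ p=46, q=3
…
i=6: a=7 ⇒ p=42074, q=2733
i=7: a=1 ⇒ p=48001, q=3118
i=8: a=1 ⇒ p=90075, q=5851
i=9: a=2 ⇒ p=228151, q=14820
→ (228151, 14820).  Check: 228151²=52052878801, 237·14820²=52052878800, difference 1.
n=2: (228151,14820)∘(228151,14820) = (228151·228151+237·14820·14820, 228151·14820+14820·228151) = (104105757601,6762395640)
n=3: (104105757601,6762395640)∘(228151,14820) = (228151·104105757601+237·14820·6762395640, 228151·6762395640+14820·104105757601) = (47503665404623351,3085694655308460)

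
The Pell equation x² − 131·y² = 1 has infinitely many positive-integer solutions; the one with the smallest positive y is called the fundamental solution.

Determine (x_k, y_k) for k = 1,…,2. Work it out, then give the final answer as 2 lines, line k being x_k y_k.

[11; 2,4,11,4,2,22] for √131; ℓ=6 ⇒ convergent index 5
i=0: a=11 ⇒ p=11, q=1
…
i=2: a=4 ⇒ p=103, q=9
i=3: a=11 ⇒ p=1156, q=101
i=4: a=4 ⇒ p=4727, q=413
i=5: a=2 ⇒ p=10610, q=927
(x₁, y₁) = (10610, 927);  10610² − 131·927² = 1 ✓
k=2:  x_2 = 10610·10610+131·927·927 = 225144199,  y_2 = 10610·927+927·10610 = 19670940

10610 927
225144199 19670940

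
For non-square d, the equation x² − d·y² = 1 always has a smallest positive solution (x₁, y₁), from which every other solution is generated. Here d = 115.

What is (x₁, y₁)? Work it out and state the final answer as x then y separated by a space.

√115 = [10; 1,2,1,1,1,1,1,2,1,20, …], period ℓ=10 (even) → k=9
i=0: a=10 ⇒ p=10, q=1
i=1: a=1 ⇒ p=11, q=1
i=2: a=2 ⇒ p=32, q=3
i=3: a=1 ⇒ p=43, q=4
…
i=5: a=1 ⇒ p=118, q=11
i=6: a=1 ⇒ p=193, q=18
i=7: a=1 ⇒ p=311, q=29
i=8: a=2 ⇒ p=815, q=76
i=9: a=1 ⇒ p=1126, q=105
(x₁, y₁) = (1126, 105);  1126² − 115·105² = 1 ✓

1126 105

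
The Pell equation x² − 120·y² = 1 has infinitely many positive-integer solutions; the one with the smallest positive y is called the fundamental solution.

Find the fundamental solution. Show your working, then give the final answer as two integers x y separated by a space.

11 1

√120 → a₀=10, period (1,20); ℓ=2 even so k=1
k=0  a_k=10  p_k/q_k = 10/1
k=1  a_k=1  p_k/q_k = 11/1
fundamental: x₁=11, y₁=1  (since 121 − 120·1 = 1)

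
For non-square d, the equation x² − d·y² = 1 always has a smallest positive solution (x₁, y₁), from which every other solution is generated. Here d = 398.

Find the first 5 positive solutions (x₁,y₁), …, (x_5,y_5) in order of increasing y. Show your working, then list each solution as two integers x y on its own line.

399 20
318401 15960
254083599 12736060
202758393601 10163359920
161800944009999 8110348480100

[19; 1,18,1,38] for √398; ℓ=4 ⇒ convergent index 3
k=0  a_k=19  p_k/q_k = 19/1
k=1  a_k=1  p_k/q_k = 20/1
k=2  a_k=18  p_k/q_k = 379/19
k=3  a_k=1  p_k/q_k = 399/20
(x₁, y₁) = (399, 20);  399² − 398·20² = 1 ✓
(x_2, y_2) = (399·399 + 398·20·20, 399·20 + 20·399) = (318401, 15960)
(x_3, y_3) = (399·318401 + 398·20·15960, 399·15960 + 20·318401) = (254083599, 12736060)
(x_4, y_4) = (399·254083599 + 398·20·12736060, 399·12736060 + 20·254083599) = (202758393601, 10163359920)
(x_5, y_5) = (399·202758393601 + 398·20·10163359920, 399·10163359920 + 20·202758393601) = (161800944009999, 8110348480100)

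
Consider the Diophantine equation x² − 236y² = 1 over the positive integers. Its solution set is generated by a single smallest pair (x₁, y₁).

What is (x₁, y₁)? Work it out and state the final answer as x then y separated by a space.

561799 36570

√236 = [15; 2,1,3,5,1,6,1,5,3,1,2,30, …], period ℓ=12 (even) → k=11
step 0: (15, 1)  from 15·(1,0) + (0,1)
step 1: (31, 2)  from 2·(15,1) + (1,0)
…
step 7: (8311, 541)  from 1·(7251,472) + (1060,69)
step 8: (48806, 3177)  from 5·(8311,541) + (7251,472)
step 9: (154729, 10072)  from 3·(48806,3177) + (8311,541)
step 10: (203535, 13249)  from 1·(154729,10072) + (48806,3177)
step 11: (561799, 36570)  from 2·(203535,13249) + (154729,10072)
fundamental: x₁=561799, y₁=36570  (since 315618116401 − 236·1337364900 = 1)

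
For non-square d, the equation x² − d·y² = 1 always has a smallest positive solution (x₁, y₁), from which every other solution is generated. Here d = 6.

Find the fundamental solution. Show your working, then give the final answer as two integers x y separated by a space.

[2; 2,4] for √6; ℓ=2 ⇒ convergent index 1
k=0  a_k=2  p_k/q_k = 2/1
k=1  a_k=2  p_k/q_k = 5/2
(x₁, y₁) = (5, 2);  5² − 6·2² = 1 ✓

5 2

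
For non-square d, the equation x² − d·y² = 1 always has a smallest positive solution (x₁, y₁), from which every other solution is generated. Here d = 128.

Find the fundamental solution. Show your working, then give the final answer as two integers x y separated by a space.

577 51

[11; 3,5,3,22] for √128; ℓ=4 ⇒ convergent index 3
step 0: (11, 1)  from 11·(1,0) + (0,1)
…
step 2: (181, 16)  from 5·(34,3) + (11,1)
step 3: (577, 51)  from 3·(181,16) + (34,3)
fundamental: x₁=577, y₁=51  (since 332929 − 128·2601 = 1)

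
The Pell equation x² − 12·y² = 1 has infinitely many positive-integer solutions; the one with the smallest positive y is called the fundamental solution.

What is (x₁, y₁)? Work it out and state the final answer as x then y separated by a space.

7 2

d=12: √d = [3; 2,6] (ℓ=2, even), read p_1/q_1
step 0: (3, 1)  from 3·(1,0) + (0,1)
step 1: (7, 2)  from 2·(3,1) + (1,0)
fundamental: x₁=7, y₁=2  (since 49 − 12·4 = 1)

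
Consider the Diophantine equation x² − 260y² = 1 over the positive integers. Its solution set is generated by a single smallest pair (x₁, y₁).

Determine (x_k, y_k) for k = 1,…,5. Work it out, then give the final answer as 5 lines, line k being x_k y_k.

129 8
33281 2064
8586369 532504
2215249921 137383968
571525893249 35444531240

√260 = [16; 8,32, …], period ℓ=2 (even) → k=1
a_0=16:  p_0=16·1+0=16,  q_0=16·0+1=1
a_1=8:  p_1=8·16+1=129,  q_1=8·1+0=8
(x₁, y₁) = (129, 8);  129² − 260·8² = 1 ✓
(129+8√260)^2 = 33281 + 2064√260
(129+8√260)^3 = 8586369 + 532504√260
(129+8√260)^4 = 2215249921 + 137383968√260
(129+8√260)^5 = 571525893249 + 35444531240√260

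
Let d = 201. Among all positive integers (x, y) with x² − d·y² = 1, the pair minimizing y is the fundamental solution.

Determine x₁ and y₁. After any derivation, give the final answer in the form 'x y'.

515095 36332

√201 → a₀=14, period (5,1,1,1,2,…,1,5,28); ℓ=14 even so k=13
k=0  a_k=14  p_k/q_k = 14/1
…
k=11  a_k=1  p_k/q_k = 58085/4097
k=12  a_k=1  p_k/q_k = 91402/6447
k=13  a_k=5  p_k/q_k = 515095/36332
→ (515095, 36332).  Check: 515095²=265322859025, 201·36332²=265322859024, difference 1.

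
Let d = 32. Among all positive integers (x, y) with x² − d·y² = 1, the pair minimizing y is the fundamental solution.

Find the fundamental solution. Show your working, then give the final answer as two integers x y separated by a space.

17 3

√32 = [5; 1,1,1,10, …], period ℓ=4 (even) → k=3
a_0=5:  p_0=5·1+0=5,  q_0=5·0+1=1
a_1=1:  p_1=1·5+1=6,  q_1=1·1+0=1
a_2=1:  p_2=1·6+5=11,  q_2=1·1+1=2
a_3=1:  p_3=1·11+6=17,  q_3=1·2+1=3
(x₁, y₁) = (17, 3);  17² − 32·3² = 1 ✓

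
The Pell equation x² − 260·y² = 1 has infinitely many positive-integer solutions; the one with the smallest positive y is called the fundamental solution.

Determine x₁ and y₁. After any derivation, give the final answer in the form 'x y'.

129 8

d=260: √d = [16; 8,32] (ℓ=2, even), read p_1/q_1
step 0: (16, 1)  from 16·(1,0) + (0,1)
step 1: (129, 8)  from 8·(16,1) + (1,0)
fundamental: x₁=129, y₁=8  (since 16641 − 260·64 = 1)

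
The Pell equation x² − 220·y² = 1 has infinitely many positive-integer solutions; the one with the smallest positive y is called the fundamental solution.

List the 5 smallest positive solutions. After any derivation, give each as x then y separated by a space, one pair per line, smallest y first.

√220 = [14; 1,4,1,28, …], period ℓ=4 (even) → k=3
a_0=14:  p_0=14·1+0=14,  q_0=14·0+1=1
a_1=1:  p_1=1·14+1=15,  q_1=1·1+0=1
a_2=4:  p_2=4·15+14=74,  q_2=4·1+1=5
a_3=1:  p_3=1·74+15=89,  q_3=1·5+1=6
→ (89, 6).  Check: 89²=7921, 220·6²=7920, difference 1.
(x_2, y_2) = (89·89 + 220·6·6, 89·6 + 6·89) = (15841, 1068)
(x_3, y_3) = (89·15841 + 220·6·1068, 89·1068 + 6·15841) = (2819609, 190098)
(x_4, y_4) = (89·2819609 + 220·6·190098, 89·190098 + 6·2819609) = (501874561, 33836376)
(x_5, y_5) = (89·501874561 + 220·6·33836376, 89·33836376 + 6·501874561) = (89330852249, 6022684830)

89 6
15841 1068
2819609 190098
501874561 33836376
89330852249 6022684830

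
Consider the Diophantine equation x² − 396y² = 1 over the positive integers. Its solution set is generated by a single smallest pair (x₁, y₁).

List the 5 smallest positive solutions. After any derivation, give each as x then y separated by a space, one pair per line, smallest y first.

√396 = [19; 1,8,1,38, …], period ℓ=4 (even) → k=3
step 0: (19, 1)  from 19·(1,0) + (0,1)
…
step 2: (179, 9)  from 8·(20,1) + (19,1)
step 3: (199, 10)  from 1·(179,9) + (20,1)
fundamental: x₁=199, y₁=10  (since 39601 − 396·100 = 1)
n=2: (199,10)∘(199,10) = (199·199+396·10·10, 199·10+10·199) = (79201,3980)
n=3: (79201,3980)∘(199,10) = (199·79201+396·10·3980, 199·3980+10·79201) = (31521799,1584030)
n=4: (31521799,1584030)∘(199,10) = (199·31521799+396·10·1584030, 199·1584030+10·31521799) = (12545596801,630439960)
n=5: (12545596801,630439960)∘(199,10) = (199·12545596801+396·10·630439960, 199·630439960+10·12545596801) = (4993116004999,250913520050)

199 10
79201 3980
31521799 1584030
12545596801 630439960
4993116004999 250913520050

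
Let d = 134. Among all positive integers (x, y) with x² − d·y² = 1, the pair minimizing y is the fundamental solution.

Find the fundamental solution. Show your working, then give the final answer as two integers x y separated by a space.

145925 12606

d=134: √d = [11; 1,1,2,1,3,…,1,1,22] (ℓ=14, even), read p_13/q_13
step 0: (11, 1)  from 11·(1,0) + (0,1)
step 1: (12, 1)  from 1·(11,1) + (1,0)
step 2: (23, 2)  from 1·(12,1) + (11,1)
step 3: (58, 5)  from 2·(23,2) + (12,1)
step 4: (81, 7)  from 1·(58,5) + (23,2)
step 5: (301, 26)  from 3·(81,7) + (58,5)
step 6: (382, 33)  from 1·(301,26) + (81,7)
step 7: (4121, 356)  from 10·(382,33) + (301,26)
step 8: (4503, 389)  from 1·(4121,356) + (382,33)
step 9: (17630, 1523)  from 3·(4503,389) + (4121,356)
step 10: (22133, 1912)  from 1·(17630,1523) + (4503,389)
step 11: (61896, 5347)  from 2·(22133,1912) + (17630,1523)
step 12: (84029, 7259)  from 1·(61896,5347) + (22133,1912)
step 13: (145925, 12606)  from 1·(84029,7259) + (61896,5347)
fundamental: x₁=145925, y₁=12606  (since 21294105625 − 134·158911236 = 1)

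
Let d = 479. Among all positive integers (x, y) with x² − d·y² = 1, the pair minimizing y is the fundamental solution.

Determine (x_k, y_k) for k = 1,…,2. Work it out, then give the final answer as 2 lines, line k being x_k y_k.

d=479: √d = [21; 1,7,1,3,2,21,2,3,1,7,1,42] (ℓ=12, even), read p_11/q_11
i=0: a=21 ⇒ p=21, q=1
…
i=5: a=2 ⇒ p=1729, q=79
…
i=8: a=3 ⇒ p=264712, q=12095
i=9: a=1 ⇒ p=340591, q=15562
i=10: a=7 ⇒ p=2648849, q=121029
i=11: a=1 ⇒ p=2989440, q=136591
→ (2989440, 136591).  Check: 2989440²=8936751513600, 479·136591²=8936751513599, difference 1.
n=2: (2989440,136591)∘(2989440,136591) = (2989440·2989440+479·136591·136591, 2989440·136591+136591·2989440) = (17873503027199,816661198080)

2989440 136591
17873503027199 816661198080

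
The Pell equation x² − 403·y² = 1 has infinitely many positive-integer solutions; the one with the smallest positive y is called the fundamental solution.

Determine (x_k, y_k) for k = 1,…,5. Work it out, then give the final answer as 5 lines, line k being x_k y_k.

669878 33369
897473069767 44706317964
1202394930058086974 59895557730143415
1610915821914004898868577 80245432842261314788776
2158234137903017152358511160238 107509300122956754498421235241

[20; 13,2,1,3,1,3,1,2,13,40] for √403; ℓ=10 ⇒ convergent index 9
step 0: (20, 1)  from 20·(1,0) + (0,1)
…
step 7: (17967, 895)  from 1·(14213,708) + (3754,187)
step 8: (50147, 2498)  from 2·(17967,895) + (14213,708)
step 9: (669878, 33369)  from 13·(50147,2498) + (17967,895)
fundamental: x₁=669878, y₁=33369  (since 448736534884 − 403·1113490161 = 1)
k=2:  x_2 = 669878·669878+403·33369·33369 = 897473069767,  y_2 = 669878·33369+33369·669878 = 44706317964
k=3:  x_3 = 669878·897473069767+403·33369·44706317964 = 1202394930058086974,  y_3 = 669878·44706317964+33369·897473069767 = 59895557730143415
k=4:  x_4 = 669878·1202394930058086974+403·33369·59895557730143415 = 1610915821914004898868577,  y_4 = 669878·59895557730143415+33369·1202394930058086974 = 80245432842261314788776
k=5:  x_5 = 669878·1610915821914004898868577+403·33369·80245432842261314788776 = 2158234137903017152358511160238,  y_5 = 669878·80245432842261314788776+33369·1610915821914004898868577 = 107509300122956754498421235241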